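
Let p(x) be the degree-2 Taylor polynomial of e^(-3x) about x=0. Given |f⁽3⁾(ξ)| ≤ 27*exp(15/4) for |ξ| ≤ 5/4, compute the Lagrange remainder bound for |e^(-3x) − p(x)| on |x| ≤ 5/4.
1125*exp(15/4)/128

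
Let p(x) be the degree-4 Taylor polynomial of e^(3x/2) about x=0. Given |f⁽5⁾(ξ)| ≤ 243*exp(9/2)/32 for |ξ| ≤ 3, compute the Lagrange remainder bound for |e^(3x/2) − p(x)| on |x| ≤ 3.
19683*exp(9/2)/1280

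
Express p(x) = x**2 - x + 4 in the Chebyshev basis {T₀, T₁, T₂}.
(9/2)T₀ - T₁ + (1/2)T₂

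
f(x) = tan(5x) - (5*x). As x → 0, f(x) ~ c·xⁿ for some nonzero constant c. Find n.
3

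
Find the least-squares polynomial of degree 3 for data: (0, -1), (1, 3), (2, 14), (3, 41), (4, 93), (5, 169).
-43/63 + (73/378)x + (199/126)x² + (28/27)x³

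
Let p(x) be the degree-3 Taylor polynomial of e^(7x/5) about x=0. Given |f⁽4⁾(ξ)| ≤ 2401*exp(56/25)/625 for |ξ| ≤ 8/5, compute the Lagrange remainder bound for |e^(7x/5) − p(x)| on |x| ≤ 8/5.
1229312*exp(56/25)/1171875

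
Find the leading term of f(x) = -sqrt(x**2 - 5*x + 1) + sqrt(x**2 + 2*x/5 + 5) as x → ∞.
27/10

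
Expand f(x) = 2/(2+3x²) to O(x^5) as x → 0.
1 - 3*x**2/2 + 9*x**4/4 + O(x**5)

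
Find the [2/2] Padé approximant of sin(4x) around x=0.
4*x/(8*x**2/3 + 1)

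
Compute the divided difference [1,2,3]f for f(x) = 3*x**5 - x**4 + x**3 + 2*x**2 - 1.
253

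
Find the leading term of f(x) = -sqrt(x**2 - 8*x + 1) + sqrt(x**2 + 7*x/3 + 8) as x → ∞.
31/6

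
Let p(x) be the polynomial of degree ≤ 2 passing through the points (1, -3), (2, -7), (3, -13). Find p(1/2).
-7/4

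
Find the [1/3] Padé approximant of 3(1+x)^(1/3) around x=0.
(5*x/2 + 3)/(x**3/81 - x**2/18 + x/2 + 1)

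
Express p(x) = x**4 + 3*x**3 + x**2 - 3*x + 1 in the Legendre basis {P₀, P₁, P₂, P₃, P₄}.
(23/15)P₀ + (-6/5)P₁ + (26/21)P₂ + (6/5)P₃ + (8/35)P₄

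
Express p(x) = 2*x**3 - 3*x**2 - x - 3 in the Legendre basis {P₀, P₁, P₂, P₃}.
(-4)P₀ + (1/5)P₁ + (-2)P₂ + (4/5)P₃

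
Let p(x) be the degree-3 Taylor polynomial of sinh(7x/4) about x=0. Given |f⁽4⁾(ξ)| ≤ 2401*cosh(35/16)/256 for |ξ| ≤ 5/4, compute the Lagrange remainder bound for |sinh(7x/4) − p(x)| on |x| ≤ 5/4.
1500625*cosh(35/16)/1572864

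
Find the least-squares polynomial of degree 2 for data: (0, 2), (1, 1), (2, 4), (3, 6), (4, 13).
68/35 + (-111/70)x + (15/14)x²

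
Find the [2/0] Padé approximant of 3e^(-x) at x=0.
3*x**2/2 - 3*x + 3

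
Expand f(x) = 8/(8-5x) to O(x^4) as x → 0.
1 + 5*x/8 + 25*x**2/64 + 125*x**3/512 + O(x**4)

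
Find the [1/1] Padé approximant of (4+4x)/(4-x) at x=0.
(x + 1)/(1 - x/4)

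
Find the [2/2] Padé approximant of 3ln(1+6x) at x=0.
18*x*(3*x + 1)/(6*x**2 + 6*x + 1)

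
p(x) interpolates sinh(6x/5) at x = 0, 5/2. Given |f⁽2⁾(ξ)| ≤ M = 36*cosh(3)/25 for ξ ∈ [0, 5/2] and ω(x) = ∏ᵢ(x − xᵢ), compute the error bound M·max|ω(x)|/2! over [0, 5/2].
9*cosh(3)/8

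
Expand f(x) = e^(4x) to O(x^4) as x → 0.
1 + 4*x + 8*x**2 + 32*x**3/3 + O(x**4)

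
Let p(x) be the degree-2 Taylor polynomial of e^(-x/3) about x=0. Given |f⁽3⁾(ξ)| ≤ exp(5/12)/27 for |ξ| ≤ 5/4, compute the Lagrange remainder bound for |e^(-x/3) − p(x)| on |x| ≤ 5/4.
125*exp(5/12)/10368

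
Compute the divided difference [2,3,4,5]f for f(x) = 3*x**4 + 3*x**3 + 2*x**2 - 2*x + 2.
45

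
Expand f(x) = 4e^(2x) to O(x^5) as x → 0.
4 + 8*x + 8*x**2 + 16*x**3/3 + 8*x**4/3 + O(x**5)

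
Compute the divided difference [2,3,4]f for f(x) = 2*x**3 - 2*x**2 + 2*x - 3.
16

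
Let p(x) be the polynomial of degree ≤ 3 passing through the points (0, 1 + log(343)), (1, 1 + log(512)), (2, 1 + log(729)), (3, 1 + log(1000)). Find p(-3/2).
1 + log(8183243915489726346684277347882562022607*2**(1/8)*3**(5/8)*5**(7/16)*7**(11/16)/811296384146066816957890051440640000000)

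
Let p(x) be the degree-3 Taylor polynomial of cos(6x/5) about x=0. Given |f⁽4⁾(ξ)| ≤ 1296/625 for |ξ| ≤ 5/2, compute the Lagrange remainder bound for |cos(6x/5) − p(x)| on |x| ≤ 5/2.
27/8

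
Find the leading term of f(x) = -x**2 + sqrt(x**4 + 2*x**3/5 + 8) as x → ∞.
x/5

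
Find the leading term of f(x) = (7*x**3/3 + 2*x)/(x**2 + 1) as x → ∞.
7*x/3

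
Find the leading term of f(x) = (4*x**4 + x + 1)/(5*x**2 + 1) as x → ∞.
4*x**2/5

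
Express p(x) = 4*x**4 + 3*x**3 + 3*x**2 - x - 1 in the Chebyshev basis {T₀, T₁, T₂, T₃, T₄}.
(2)T₀ + (5/4)T₁ + (7/2)T₂ + (3/4)T₃ + (1/2)T₄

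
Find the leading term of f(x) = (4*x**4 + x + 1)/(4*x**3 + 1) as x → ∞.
x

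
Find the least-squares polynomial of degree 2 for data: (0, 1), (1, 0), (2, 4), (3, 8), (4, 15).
24/35 + (-34/35)x + (8/7)x²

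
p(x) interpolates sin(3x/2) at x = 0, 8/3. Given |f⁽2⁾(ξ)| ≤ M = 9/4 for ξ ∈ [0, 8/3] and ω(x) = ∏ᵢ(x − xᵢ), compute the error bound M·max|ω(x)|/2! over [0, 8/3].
2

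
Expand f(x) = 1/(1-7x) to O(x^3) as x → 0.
1 + 7*x + 49*x**2 + O(x**3)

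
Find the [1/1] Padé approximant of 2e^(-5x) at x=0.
(2 - 5*x)/(5*x/2 + 1)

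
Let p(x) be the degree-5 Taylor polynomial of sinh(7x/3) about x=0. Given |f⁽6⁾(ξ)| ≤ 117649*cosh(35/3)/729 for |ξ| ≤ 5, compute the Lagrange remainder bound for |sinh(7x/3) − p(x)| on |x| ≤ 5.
367653125*cosh(35/3)/104976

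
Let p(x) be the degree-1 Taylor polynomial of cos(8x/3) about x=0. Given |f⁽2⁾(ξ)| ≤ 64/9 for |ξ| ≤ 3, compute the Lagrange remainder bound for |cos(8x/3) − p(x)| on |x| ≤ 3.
32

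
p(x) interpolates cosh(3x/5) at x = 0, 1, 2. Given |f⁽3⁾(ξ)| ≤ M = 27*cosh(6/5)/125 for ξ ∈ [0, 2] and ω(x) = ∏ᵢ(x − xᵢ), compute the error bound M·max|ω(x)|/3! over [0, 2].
sqrt(3)*cosh(6/5)/125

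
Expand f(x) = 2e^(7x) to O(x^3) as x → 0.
2 + 14*x + 49*x**2 + O(x**3)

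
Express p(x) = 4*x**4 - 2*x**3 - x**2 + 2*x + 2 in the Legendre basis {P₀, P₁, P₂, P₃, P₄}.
(37/15)P₀ + (4/5)P₁ + (34/21)P₂ + (-4/5)P₃ + (32/35)P₄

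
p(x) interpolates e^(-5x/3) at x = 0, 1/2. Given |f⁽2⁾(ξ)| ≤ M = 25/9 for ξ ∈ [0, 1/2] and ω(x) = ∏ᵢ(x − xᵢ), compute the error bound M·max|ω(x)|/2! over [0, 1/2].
25/288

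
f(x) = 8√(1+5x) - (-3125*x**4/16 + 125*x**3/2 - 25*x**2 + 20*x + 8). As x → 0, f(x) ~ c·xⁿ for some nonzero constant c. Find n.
5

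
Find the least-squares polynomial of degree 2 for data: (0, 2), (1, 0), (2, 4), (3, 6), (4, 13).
59/35 + (-62/35)x + (8/7)x²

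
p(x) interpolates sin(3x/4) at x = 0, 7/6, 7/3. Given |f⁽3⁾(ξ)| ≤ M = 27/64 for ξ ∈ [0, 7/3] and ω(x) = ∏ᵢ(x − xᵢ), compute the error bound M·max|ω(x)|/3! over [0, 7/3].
343*sqrt(3)/13824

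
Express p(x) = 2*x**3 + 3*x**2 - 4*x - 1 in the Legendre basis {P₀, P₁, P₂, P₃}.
(-14/5)P₁ + (2)P₂ + (4/5)P₃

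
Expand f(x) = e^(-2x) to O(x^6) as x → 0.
1 - 2*x + 2*x**2 - 4*x**3/3 + 2*x**4/3 - 4*x**5/15 + O(x**6)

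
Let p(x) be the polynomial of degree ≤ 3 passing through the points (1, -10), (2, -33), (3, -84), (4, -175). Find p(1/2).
-21/4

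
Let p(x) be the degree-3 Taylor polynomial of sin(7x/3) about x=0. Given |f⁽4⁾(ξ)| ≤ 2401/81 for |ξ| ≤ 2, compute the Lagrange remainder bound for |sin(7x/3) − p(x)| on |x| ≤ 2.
4802/243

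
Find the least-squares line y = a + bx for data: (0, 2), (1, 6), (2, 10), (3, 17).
a = 7/5, b = 49/10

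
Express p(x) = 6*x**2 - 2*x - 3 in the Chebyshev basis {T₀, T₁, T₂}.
(-2)T₁ + (3)T₂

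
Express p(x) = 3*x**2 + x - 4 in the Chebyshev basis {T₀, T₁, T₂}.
(-5/2)T₀ + T₁ + (3/2)T₂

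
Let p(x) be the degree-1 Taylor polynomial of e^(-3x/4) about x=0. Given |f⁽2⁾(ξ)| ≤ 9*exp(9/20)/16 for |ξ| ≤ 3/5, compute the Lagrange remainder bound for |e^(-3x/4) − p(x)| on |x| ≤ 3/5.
81*exp(9/20)/800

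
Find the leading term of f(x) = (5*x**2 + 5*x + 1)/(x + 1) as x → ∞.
5*x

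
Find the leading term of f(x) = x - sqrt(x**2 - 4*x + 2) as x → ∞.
2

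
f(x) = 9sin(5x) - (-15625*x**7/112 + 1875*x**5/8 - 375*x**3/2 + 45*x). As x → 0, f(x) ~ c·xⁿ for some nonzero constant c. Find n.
9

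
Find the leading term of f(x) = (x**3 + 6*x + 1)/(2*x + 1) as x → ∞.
x**2/2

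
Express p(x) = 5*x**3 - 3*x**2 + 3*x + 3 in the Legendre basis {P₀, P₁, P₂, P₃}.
(2)P₀ + (6)P₁ + (-2)P₂ + (2)P₃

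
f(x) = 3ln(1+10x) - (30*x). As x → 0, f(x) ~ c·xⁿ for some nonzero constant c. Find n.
2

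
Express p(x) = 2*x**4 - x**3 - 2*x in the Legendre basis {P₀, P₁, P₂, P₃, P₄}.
(2/5)P₀ + (-13/5)P₁ + (8/7)P₂ + (-2/5)P₃ + (16/35)P₄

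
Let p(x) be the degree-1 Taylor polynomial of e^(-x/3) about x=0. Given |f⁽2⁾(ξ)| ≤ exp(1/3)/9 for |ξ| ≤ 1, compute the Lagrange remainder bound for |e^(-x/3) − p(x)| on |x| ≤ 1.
exp(1/3)/18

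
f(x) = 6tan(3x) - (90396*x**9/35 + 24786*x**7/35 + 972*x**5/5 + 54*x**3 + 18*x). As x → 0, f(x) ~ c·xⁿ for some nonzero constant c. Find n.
11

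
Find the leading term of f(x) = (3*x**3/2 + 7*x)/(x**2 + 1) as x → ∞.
3*x/2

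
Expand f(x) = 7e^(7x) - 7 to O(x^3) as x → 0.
49*x + 343*x**2/2 + O(x**3)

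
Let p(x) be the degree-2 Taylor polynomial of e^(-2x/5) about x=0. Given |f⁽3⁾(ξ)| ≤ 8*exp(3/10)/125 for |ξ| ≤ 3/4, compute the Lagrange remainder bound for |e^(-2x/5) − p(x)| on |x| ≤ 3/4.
9*exp(3/10)/2000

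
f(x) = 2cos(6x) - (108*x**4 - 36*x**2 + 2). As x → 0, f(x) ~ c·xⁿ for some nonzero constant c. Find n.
6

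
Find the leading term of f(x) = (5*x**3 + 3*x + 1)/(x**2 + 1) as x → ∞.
5*x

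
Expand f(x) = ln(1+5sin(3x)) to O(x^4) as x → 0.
15*x - 225*x**2/2 + 2205*x**3/2 + O(x**4)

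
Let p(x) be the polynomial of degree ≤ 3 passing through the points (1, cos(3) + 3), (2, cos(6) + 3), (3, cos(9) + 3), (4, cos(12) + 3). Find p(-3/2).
-495*cos(6)/16 + 385*cos(9)/16 + 231*cos(3)/16 - 105*cos(12)/16 + 3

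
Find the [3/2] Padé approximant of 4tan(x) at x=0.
4*x*(15 - x**2)/(15*(1 - 2*x**2/5))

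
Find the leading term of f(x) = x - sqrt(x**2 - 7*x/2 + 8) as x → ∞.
7/4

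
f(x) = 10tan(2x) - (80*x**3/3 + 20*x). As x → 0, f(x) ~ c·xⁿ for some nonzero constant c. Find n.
5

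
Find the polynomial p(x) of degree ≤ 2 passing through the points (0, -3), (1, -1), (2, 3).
x**2 + x - 3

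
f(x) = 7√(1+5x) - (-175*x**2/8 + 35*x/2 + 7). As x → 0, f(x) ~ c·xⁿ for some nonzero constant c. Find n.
3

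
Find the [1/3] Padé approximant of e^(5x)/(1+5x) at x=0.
(15*x/8 + 1)/(875*x**3/48 - 25*x**2/2 + 15*x/8 + 1)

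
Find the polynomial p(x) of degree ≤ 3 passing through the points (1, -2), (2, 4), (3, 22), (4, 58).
x**3 - x - 2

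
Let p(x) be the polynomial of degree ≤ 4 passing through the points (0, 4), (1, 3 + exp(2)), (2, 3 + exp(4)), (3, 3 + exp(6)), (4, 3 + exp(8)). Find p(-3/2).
-385*exp(6)/32 - 693*exp(2)/32 + 1539/128 + 1485*exp(4)/64 + 315*exp(8)/128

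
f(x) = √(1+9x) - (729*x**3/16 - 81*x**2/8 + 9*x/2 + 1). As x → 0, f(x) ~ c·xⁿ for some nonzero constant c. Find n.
4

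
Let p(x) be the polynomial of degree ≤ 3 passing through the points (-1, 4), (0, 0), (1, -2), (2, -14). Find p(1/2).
-1/2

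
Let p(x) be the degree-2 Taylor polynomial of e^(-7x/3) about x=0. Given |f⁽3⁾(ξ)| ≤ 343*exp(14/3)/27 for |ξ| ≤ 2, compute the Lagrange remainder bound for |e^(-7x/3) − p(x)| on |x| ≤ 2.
1372*exp(14/3)/81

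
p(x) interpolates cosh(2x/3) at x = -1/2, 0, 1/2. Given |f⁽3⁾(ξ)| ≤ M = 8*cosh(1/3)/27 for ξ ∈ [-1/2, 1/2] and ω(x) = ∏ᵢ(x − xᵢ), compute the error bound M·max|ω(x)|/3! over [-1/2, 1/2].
sqrt(3)*cosh(1/3)/729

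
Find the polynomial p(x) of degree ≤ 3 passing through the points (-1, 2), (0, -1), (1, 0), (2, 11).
x**3 + 2*x**2 - 2*x - 1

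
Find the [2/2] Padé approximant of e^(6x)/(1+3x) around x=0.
(6*x**2 + 3*x + 1)/(1 - 3*x**2)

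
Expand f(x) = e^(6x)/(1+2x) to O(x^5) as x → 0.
1 + 4*x + 10*x**2 + 16*x**3 + 22*x**4 + O(x**5)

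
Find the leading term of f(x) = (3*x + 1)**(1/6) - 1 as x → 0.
x/2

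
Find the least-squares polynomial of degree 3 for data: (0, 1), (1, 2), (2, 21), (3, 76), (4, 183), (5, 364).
8/9 + (-467/378)x + (-53/126)x² + (82/27)x³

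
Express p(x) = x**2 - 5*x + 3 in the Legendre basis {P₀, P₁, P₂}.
(10/3)P₀ + (-5)P₁ + (2/3)P₂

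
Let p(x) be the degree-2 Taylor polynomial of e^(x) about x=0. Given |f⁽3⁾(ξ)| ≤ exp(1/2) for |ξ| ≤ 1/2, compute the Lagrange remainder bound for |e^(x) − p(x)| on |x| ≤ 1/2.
exp(1/2)/48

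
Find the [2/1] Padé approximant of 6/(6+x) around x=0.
1/(x/6 + 1)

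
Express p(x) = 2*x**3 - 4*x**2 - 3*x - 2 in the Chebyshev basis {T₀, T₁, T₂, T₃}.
(-4)T₀ + (-3/2)T₁ + (-2)T₂ + (1/2)T₃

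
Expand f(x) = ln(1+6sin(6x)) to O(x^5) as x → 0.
36*x - 648*x**2 + 15336*x**3 - 412128*x**4 + O(x**5)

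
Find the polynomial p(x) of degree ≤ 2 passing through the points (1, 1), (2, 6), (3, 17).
3*x**2 - 4*x + 2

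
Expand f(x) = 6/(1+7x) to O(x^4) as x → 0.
6 - 42*x + 294*x**2 - 2058*x**3 + O(x**4)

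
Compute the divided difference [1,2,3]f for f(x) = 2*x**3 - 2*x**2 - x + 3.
10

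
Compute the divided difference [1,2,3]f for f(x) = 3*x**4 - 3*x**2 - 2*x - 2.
72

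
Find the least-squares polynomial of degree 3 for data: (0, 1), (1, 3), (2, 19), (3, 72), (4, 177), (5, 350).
9/7 + (-79/42)x + (-1/4)x² + (35/12)x³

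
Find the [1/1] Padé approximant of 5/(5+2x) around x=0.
1/(2*x/5 + 1)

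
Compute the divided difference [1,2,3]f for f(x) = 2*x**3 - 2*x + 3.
12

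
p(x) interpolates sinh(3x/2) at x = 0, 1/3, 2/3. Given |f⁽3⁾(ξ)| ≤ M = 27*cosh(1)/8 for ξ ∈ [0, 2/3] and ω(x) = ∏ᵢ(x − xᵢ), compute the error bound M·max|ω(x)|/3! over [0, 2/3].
sqrt(3)*cosh(1)/216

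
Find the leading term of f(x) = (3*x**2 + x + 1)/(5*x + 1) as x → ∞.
3*x/5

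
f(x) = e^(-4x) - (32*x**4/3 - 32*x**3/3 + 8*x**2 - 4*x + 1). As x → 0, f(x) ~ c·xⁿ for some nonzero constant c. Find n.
5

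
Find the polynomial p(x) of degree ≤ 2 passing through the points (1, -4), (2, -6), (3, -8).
-2*x - 2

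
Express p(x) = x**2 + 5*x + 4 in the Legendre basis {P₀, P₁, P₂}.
(13/3)P₀ + (5)P₁ + (2/3)P₂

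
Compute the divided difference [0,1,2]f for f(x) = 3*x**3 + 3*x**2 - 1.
12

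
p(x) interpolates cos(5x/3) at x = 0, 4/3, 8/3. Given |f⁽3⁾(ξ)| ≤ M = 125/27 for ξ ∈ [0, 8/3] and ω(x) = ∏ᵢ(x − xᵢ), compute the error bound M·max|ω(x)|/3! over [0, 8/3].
8000*sqrt(3)/19683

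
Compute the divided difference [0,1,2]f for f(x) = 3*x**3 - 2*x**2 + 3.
7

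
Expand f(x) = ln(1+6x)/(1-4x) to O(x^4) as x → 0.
6*x + 6*x**2 + 96*x**3 + O(x**4)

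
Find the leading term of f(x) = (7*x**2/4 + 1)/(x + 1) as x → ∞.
7*x/4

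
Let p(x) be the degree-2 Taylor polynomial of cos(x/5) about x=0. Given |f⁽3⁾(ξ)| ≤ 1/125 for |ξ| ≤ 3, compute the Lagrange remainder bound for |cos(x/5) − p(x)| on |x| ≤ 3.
9/250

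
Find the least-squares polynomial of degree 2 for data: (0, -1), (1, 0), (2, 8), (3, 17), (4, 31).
-47/35 + (27/70)x + (27/14)x²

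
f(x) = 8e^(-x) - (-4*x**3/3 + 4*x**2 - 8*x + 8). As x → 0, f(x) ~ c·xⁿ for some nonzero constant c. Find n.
4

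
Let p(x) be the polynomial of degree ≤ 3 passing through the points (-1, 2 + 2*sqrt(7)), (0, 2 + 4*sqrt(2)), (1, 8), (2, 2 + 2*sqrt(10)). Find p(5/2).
-89/8 - 5*sqrt(7)/8 + 21*sqrt(2)/4 + 35*sqrt(10)/8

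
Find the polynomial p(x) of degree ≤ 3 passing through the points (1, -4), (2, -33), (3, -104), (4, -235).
-3*x**3 - 3*x**2 + x + 1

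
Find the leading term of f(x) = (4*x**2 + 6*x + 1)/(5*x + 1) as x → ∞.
4*x/5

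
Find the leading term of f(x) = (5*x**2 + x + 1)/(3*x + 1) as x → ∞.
5*x/3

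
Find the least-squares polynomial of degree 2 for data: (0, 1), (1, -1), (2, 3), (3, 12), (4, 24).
5/7 + (-247/70)x + (33/14)x²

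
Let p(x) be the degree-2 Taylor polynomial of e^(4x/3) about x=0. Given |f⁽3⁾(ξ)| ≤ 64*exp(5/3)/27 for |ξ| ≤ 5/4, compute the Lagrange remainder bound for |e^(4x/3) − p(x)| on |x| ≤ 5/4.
125*exp(5/3)/162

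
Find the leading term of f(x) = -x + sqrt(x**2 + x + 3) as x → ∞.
1/2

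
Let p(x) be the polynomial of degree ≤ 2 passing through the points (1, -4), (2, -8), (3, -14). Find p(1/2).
-11/4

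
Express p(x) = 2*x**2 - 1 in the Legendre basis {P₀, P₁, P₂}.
(-1/3)P₀ + (4/3)P₂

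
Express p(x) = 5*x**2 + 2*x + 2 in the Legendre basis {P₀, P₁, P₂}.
(11/3)P₀ + (2)P₁ + (10/3)P₂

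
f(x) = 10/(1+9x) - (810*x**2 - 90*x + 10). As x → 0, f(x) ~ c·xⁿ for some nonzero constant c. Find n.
3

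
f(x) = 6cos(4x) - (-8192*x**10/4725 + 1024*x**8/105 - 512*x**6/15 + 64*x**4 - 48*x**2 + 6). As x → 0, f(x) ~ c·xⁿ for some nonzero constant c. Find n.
12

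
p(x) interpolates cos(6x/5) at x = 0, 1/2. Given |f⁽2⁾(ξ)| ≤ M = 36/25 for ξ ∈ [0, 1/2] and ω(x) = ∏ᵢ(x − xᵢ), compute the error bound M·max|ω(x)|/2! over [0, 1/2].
9/200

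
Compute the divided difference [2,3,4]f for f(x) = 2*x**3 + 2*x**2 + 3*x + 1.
20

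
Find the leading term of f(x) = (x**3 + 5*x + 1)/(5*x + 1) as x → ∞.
x**2/5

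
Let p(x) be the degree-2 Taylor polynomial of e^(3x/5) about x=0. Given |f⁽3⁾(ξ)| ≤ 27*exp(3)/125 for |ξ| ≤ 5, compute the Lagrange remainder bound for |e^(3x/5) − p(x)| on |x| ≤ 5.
9*exp(3)/2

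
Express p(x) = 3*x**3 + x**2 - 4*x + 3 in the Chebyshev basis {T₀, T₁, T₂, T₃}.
(7/2)T₀ + (-7/4)T₁ + (1/2)T₂ + (3/4)T₃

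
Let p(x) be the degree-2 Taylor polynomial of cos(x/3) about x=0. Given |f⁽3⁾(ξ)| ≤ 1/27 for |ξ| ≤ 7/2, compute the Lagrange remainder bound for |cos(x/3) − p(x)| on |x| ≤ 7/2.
343/1296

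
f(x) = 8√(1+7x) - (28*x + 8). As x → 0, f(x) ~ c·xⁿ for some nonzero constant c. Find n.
2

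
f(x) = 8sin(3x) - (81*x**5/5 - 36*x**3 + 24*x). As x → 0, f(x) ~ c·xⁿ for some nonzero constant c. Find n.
7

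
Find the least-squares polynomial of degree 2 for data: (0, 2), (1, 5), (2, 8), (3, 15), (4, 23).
11/5 + (6/5)x + x²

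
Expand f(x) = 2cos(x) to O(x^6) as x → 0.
2 - x**2 + x**4/12 + O(x**6)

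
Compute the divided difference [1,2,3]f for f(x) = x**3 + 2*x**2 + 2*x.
8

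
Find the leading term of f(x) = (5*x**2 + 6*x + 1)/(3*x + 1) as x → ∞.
5*x/3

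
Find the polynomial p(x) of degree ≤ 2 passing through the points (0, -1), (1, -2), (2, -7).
-2*x**2 + x - 1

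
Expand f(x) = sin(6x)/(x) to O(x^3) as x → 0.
6 - 36*x**2 + O(x**3)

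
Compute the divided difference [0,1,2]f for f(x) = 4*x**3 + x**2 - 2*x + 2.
13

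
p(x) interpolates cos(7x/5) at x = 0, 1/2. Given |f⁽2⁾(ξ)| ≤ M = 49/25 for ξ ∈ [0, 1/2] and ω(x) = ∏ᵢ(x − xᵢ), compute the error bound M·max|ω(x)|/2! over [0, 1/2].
49/800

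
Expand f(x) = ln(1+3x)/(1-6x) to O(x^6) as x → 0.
3*x + 27*x**2/2 + 90*x**3 + 2079*x**4/4 + 31671*x**5/10 + O(x**6)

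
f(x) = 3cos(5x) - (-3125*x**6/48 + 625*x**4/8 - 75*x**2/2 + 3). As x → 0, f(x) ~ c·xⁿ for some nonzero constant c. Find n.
8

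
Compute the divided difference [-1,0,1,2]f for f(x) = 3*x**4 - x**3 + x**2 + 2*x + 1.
5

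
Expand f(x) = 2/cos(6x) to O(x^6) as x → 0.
2 + 36*x**2 + 540*x**4 + O(x**6)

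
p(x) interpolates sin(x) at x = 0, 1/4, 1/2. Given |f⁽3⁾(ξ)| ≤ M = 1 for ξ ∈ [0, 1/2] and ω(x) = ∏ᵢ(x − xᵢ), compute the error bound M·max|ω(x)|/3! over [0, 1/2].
sqrt(3)/1728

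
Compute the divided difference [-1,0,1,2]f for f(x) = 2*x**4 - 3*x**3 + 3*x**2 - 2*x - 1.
1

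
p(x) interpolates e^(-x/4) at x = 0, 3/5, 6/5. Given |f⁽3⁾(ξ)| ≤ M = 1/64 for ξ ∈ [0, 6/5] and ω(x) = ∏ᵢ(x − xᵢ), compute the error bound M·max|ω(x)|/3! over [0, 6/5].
sqrt(3)/8000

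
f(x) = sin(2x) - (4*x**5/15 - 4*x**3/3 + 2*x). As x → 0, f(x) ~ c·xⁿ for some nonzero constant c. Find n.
7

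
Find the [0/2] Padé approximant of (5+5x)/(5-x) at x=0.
1/(6*x**2/5 - 6*x/5 + 1)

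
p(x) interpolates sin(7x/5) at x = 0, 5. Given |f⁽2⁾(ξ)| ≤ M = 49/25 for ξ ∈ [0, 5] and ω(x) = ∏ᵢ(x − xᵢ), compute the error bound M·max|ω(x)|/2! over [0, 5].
49/8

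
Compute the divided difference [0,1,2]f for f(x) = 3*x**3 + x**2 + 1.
10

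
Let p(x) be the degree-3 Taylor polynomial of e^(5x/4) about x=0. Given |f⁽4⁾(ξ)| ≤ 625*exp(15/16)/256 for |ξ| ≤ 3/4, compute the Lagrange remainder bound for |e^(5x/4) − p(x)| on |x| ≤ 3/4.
16875*exp(15/16)/524288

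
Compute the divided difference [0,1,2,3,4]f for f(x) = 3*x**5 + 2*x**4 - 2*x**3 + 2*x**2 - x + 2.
32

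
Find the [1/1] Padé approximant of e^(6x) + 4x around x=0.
(41*x/5 + 1)/(1 - 9*x/5)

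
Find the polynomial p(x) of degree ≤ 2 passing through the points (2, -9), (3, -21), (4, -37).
-2*x**2 - 2*x + 3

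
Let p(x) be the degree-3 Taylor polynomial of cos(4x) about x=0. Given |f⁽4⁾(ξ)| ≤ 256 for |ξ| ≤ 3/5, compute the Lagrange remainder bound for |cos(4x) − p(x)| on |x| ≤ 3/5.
864/625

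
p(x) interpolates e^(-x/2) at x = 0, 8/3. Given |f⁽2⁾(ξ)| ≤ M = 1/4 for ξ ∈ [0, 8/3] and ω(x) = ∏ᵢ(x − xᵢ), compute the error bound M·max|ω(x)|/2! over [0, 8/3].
2/9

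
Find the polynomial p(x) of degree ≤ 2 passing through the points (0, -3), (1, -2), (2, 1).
x**2 - 3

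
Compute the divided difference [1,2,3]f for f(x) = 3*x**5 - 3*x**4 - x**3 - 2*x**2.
187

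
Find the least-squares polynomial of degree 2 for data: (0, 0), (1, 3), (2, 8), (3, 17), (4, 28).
2/35 + (9/7)x + (10/7)x²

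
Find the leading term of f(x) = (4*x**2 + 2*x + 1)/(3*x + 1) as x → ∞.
4*x/3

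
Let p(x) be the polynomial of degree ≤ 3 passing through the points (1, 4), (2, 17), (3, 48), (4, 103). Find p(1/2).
19/8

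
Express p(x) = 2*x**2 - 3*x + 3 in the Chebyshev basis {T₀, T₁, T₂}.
(4)T₀ + (-3)T₁ + T₂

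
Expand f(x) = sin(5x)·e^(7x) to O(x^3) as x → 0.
5*x + 35*x**2 + O(x**3)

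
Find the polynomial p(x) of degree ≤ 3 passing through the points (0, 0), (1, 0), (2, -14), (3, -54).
-2*x**3 - x**2 + 3*x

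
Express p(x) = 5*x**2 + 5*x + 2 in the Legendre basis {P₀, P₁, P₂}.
(11/3)P₀ + (5)P₁ + (10/3)P₂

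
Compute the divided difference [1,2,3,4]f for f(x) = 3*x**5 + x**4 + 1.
205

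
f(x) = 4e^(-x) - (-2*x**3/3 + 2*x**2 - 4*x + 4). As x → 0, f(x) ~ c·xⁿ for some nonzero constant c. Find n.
4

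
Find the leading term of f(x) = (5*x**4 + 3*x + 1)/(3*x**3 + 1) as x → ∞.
5*x/3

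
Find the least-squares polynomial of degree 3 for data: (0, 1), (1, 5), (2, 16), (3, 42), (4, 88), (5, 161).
19/18 + (1511/756)x + (85/126)x² + (115/108)x³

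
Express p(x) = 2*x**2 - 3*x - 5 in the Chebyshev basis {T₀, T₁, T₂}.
(-4)T₀ + (-3)T₁ + T₂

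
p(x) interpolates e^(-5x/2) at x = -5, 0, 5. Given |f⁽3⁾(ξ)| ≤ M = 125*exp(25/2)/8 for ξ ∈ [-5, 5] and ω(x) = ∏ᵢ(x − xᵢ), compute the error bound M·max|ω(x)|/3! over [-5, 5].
15625*sqrt(3)*exp(25/2)/216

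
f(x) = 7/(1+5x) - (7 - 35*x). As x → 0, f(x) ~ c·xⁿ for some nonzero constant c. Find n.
2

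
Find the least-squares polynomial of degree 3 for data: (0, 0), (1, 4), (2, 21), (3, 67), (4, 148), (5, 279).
1/9 + (-109/378)x + (457/252)x² + (203/108)x³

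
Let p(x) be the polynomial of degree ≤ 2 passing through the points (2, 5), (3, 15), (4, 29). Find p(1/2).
-5/2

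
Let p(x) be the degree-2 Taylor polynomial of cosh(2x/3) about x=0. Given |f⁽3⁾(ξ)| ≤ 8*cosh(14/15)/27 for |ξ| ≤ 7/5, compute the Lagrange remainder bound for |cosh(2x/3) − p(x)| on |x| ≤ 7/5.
1372*cosh(14/15)/10125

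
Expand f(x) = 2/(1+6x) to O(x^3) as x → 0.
2 - 12*x + 72*x**2 + O(x**3)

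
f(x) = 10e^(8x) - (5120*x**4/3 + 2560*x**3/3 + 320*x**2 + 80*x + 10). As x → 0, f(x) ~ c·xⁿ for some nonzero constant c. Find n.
5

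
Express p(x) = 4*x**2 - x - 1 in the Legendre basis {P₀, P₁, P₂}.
(1/3)P₀ - P₁ + (8/3)P₂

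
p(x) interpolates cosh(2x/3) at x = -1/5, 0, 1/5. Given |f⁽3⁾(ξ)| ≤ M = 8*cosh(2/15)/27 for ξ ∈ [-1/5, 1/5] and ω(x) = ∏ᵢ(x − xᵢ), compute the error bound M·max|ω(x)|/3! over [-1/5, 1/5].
8*sqrt(3)*cosh(2/15)/91125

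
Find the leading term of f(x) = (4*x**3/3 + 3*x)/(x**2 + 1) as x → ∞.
4*x/3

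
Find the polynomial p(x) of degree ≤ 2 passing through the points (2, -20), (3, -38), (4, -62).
-3*x**2 - 3*x - 2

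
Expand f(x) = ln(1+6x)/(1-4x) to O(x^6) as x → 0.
6*x + 6*x**2 + 96*x**3 + 60*x**4 + 8976*x**5/5 + O(x**6)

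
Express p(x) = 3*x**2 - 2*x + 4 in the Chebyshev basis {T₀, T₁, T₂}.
(11/2)T₀ + (-2)T₁ + (3/2)T₂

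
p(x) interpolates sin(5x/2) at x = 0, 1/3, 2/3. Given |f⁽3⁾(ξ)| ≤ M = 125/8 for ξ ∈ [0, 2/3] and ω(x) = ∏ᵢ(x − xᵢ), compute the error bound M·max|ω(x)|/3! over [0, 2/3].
125*sqrt(3)/5832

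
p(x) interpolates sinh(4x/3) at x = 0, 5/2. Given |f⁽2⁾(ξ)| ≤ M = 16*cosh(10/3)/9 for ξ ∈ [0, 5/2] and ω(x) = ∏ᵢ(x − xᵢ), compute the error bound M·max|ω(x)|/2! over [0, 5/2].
25*cosh(10/3)/18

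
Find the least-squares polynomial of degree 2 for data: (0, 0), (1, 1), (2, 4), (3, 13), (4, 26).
2/7 + (-76/35)x + (15/7)x²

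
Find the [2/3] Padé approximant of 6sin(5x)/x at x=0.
(30 - 175*x**2/2)/(5*x**2/4 + 1)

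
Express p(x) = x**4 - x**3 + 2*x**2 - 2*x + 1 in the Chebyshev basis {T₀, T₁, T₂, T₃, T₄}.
(19/8)T₀ + (-11/4)T₁ + (3/2)T₂ + (-1/4)T₃ + (1/8)T₄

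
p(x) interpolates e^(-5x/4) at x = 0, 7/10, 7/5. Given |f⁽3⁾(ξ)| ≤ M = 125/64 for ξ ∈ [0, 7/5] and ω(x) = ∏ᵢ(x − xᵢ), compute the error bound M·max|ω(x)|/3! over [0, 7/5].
343*sqrt(3)/13824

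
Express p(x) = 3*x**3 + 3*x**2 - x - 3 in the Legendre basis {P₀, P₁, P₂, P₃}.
(-2)P₀ + (4/5)P₁ + (2)P₂ + (6/5)P₃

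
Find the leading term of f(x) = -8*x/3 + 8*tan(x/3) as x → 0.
8*x**3/81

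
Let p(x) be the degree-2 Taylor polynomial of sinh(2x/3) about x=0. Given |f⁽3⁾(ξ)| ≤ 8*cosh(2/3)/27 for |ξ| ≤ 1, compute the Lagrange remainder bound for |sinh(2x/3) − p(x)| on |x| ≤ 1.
4*cosh(2/3)/81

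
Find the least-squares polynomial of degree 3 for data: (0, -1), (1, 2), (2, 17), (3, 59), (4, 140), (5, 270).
-103/126 + (-53/108)x + (89/126)x² + (221/108)x³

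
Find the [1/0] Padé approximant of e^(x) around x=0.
x + 1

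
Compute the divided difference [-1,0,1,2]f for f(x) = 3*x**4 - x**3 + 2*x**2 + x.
5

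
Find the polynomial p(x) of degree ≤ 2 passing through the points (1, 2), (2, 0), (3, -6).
-2*x**2 + 4*x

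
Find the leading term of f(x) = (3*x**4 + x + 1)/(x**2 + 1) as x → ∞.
3*x**2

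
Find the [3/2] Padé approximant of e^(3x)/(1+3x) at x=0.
(72*x**3/55 + 513*x**2/220 + 126*x/55 + 1)/(-477*x**2/220 + 126*x/55 + 1)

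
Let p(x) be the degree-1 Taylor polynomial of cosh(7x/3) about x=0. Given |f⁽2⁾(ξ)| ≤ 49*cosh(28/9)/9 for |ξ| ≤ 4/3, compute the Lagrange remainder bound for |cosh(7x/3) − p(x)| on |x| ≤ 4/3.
392*cosh(28/9)/81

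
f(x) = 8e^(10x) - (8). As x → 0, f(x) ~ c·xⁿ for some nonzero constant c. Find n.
1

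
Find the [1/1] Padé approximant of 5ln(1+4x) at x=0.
20*x/(2*x + 1)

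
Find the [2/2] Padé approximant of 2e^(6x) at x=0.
(6*x**2 + 6*x + 2)/(3*x**2 - 3*x + 1)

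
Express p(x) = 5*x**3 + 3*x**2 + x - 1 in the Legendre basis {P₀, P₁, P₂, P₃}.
(4)P₁ + (2)P₂ + (2)P₃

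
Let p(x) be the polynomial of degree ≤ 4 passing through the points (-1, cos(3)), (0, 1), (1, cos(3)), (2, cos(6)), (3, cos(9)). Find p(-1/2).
-5*cos(9)/128 + 7*cos(6)/32 - 35*cos(3)/128 + 35/32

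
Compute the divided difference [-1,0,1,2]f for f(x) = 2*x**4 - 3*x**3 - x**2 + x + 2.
1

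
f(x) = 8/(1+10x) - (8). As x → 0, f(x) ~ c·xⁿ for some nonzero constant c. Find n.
1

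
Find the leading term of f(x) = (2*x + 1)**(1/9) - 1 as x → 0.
2*x/9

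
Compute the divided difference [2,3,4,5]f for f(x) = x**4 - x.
14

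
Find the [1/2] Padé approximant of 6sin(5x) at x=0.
30*x/(25*x**2/6 + 1)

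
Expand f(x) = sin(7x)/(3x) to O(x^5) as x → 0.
7/3 - 343*x**2/18 + 16807*x**4/360 + O(x**5)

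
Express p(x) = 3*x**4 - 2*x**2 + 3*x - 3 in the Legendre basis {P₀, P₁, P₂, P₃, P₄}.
(-46/15)P₀ + (3)P₁ + (8/21)P₂ + (24/35)P₄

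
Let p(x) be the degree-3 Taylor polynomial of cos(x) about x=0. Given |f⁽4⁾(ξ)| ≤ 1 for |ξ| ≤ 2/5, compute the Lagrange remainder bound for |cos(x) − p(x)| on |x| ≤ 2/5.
2/1875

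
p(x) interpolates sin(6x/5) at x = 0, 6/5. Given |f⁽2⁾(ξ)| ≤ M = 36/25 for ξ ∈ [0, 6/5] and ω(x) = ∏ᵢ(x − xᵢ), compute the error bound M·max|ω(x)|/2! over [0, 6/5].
162/625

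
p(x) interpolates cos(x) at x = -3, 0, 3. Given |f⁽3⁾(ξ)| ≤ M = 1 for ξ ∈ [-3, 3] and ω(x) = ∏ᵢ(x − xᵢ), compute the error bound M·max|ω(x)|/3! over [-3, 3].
sqrt(3)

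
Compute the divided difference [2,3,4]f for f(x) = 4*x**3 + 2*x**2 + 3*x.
38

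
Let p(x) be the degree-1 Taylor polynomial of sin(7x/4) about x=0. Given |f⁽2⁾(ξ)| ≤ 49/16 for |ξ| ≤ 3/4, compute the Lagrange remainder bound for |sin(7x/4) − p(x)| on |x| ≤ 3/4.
441/512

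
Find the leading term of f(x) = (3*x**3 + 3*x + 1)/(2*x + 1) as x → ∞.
3*x**2/2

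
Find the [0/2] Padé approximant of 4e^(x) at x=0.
4/(x**2/2 - x + 1)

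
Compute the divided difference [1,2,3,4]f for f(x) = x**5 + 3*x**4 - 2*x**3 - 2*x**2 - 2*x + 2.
93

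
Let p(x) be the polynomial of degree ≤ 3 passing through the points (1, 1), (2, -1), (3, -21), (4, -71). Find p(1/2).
-1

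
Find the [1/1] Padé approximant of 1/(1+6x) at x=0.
1/(6*x + 1)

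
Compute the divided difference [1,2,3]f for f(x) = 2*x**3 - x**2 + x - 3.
11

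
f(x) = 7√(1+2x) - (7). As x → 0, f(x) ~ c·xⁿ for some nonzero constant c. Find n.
1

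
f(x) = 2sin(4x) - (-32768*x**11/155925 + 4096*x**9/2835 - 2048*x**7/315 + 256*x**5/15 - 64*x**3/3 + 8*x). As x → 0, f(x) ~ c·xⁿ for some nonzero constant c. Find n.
13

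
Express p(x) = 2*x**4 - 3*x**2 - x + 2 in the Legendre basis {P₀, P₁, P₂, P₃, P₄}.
(7/5)P₀ - P₁ + (-6/7)P₂ + (16/35)P₄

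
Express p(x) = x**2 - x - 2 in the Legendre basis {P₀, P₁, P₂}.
(-5/3)P₀ - P₁ + (2/3)P₂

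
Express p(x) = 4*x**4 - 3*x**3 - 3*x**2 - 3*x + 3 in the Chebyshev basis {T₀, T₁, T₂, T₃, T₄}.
(3)T₀ + (-21/4)T₁ + (1/2)T₂ + (-3/4)T₃ + (1/2)T₄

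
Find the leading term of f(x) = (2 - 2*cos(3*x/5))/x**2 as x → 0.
9/25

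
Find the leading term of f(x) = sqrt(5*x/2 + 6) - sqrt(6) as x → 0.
5*sqrt(6)*x/24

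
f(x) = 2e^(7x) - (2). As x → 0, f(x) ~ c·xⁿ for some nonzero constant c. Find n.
1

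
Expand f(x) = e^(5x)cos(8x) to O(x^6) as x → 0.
1 + 5*x - 39*x**2/2 - 835*x**3/6 - 4879*x**4/24 + 5105*x**5/24 + O(x**6)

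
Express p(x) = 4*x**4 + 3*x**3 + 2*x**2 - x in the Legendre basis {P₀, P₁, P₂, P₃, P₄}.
(22/15)P₀ + (4/5)P₁ + (76/21)P₂ + (6/5)P₃ + (32/35)P₄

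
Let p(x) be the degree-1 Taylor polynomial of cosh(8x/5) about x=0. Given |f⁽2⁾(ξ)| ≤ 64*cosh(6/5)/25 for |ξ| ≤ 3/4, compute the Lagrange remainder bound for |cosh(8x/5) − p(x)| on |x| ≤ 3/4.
18*cosh(6/5)/25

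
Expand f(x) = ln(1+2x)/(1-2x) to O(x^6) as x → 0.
2*x + 2*x**2 + 20*x**3/3 + 28*x**4/3 + 376*x**5/15 + O(x**6)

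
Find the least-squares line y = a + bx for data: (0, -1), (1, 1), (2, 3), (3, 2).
a = -2/5, b = 11/10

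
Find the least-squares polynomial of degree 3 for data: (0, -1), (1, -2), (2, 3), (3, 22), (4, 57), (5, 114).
-8/9 + (-1387/378)x + (85/63)x² + (43/54)x³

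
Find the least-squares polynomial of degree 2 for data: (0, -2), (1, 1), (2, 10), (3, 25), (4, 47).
-67/35 + (-13/35)x + (22/7)x²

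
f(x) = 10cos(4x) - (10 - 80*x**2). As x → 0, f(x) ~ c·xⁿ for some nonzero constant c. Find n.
4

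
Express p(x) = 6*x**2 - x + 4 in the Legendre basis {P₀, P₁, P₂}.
(6)P₀ - P₁ + (4)P₂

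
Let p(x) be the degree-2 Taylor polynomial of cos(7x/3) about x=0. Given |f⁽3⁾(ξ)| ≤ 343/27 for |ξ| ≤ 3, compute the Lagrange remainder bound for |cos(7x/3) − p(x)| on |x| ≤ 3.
343/6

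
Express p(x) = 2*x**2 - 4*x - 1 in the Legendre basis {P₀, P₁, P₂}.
(-1/3)P₀ + (-4)P₁ + (4/3)P₂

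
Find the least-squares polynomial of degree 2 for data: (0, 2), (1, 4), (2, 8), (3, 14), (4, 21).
67/35 + (48/35)x + (6/7)x²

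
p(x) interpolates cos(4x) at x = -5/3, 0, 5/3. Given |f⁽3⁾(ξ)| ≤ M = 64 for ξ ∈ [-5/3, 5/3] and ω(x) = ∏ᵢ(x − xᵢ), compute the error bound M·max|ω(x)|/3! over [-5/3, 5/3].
8000*sqrt(3)/729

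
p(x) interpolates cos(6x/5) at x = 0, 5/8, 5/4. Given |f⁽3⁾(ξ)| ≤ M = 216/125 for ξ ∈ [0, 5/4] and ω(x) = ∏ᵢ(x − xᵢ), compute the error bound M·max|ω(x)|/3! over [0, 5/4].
sqrt(3)/64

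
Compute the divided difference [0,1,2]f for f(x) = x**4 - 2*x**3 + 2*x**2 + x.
3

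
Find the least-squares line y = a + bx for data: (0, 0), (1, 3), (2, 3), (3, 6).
a = 3/10, b = 9/5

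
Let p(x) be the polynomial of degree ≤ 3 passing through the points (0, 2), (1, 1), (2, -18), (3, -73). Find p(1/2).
21/8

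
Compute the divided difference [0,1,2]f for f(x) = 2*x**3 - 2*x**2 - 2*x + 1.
4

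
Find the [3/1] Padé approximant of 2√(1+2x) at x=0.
(-x**3/4 + 3*x**2/2 + 9*x/2 + 2)/(5*x/4 + 1)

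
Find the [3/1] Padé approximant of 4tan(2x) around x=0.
32*x**3/3 + 8*x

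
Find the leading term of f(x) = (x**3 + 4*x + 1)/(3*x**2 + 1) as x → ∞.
x/3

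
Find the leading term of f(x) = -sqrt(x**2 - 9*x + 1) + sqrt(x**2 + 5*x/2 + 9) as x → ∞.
23/4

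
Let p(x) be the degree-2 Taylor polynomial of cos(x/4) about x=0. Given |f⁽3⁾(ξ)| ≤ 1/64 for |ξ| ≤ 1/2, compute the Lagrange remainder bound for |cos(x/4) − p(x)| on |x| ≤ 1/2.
1/3072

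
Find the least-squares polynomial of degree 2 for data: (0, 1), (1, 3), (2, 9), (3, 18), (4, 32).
37/35 + (-1/70)x + (27/14)x²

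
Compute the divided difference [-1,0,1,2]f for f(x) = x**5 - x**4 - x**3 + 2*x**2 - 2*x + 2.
2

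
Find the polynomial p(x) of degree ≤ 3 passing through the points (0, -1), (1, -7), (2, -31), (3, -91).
-3*x**3 - 3*x - 1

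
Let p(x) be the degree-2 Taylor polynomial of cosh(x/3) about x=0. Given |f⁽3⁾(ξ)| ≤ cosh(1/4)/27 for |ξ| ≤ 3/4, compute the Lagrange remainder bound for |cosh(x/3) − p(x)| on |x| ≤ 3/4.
cosh(1/4)/384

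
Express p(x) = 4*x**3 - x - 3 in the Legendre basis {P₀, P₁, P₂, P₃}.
(-3)P₀ + (7/5)P₁ + (8/5)P₃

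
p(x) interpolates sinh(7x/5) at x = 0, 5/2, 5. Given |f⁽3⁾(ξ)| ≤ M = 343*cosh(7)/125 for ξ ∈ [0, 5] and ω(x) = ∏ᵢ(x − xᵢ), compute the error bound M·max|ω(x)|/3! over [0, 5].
343*sqrt(3)*cosh(7)/216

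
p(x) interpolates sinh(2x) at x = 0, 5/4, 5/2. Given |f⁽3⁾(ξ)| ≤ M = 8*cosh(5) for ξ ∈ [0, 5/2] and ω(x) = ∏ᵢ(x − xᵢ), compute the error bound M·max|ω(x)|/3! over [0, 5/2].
125*sqrt(3)*cosh(5)/216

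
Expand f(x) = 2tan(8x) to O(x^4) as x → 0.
16*x + 1024*x**3/3 + O(x**4)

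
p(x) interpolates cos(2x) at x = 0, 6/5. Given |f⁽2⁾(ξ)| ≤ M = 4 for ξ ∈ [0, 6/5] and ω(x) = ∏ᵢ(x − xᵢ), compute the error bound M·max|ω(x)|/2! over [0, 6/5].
18/25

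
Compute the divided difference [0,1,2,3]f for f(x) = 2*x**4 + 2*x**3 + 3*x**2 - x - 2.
14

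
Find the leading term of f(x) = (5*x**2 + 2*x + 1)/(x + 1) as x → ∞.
5*x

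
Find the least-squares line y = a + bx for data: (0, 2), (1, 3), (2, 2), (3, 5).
a = 9/5, b = 4/5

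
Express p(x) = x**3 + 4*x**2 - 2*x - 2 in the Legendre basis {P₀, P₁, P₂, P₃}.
(-2/3)P₀ + (-7/5)P₁ + (8/3)P₂ + (2/5)P₃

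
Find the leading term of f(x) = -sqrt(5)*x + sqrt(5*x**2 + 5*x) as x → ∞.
sqrt(5)/2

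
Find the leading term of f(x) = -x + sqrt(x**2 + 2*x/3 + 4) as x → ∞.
1/3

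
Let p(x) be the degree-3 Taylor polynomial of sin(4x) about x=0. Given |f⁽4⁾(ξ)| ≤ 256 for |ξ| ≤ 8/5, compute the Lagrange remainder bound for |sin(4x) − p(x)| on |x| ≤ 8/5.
131072/1875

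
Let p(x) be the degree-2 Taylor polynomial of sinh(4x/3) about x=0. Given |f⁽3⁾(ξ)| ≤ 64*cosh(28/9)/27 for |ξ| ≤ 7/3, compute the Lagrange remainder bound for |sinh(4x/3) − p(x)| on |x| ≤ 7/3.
10976*cosh(28/9)/2187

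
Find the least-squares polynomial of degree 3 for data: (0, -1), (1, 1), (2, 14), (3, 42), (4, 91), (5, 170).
-74/63 + (17/378)x + (403/252)x² + (113/108)x³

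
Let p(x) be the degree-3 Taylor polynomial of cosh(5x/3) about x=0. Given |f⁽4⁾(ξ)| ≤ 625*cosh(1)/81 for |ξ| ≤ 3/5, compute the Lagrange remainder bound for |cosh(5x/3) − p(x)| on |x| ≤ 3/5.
cosh(1)/24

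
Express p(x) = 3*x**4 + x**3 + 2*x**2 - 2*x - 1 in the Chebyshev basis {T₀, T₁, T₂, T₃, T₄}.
(9/8)T₀ + (-5/4)T₁ + (5/2)T₂ + (1/4)T₃ + (3/8)T₄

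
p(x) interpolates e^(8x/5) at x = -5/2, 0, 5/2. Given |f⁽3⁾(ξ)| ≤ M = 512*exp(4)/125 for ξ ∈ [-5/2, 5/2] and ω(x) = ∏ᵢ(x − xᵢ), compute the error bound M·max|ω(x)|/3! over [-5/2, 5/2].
64*sqrt(3)*exp(4)/27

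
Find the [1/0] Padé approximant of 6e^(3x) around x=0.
18*x + 6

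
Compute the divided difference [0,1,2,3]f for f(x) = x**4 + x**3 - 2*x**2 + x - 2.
7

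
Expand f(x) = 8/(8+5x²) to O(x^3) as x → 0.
1 - 5*x**2/8 + O(x**3)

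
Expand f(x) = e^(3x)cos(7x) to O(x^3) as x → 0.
1 + 3*x - 20*x**2 + O(x**3)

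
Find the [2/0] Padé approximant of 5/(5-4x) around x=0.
16*x**2/25 + 4*x/5 + 1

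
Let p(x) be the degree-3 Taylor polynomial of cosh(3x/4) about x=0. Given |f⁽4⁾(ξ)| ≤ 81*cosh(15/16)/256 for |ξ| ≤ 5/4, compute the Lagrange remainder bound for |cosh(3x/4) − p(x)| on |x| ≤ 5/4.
16875*cosh(15/16)/524288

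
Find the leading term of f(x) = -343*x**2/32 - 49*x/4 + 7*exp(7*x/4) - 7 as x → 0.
2401*x**3/384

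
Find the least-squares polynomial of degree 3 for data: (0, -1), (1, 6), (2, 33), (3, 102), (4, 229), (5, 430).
-16/21 + (85/126)x + (50/21)x² + (53/18)x³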